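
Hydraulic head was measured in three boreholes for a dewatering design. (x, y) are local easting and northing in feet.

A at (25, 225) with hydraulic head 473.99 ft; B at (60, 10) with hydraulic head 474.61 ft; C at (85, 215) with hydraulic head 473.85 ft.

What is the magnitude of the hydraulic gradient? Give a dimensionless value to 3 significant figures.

Differences from A: to B (Δx, Δy, Δh) = (35, -215, +0.62); to C = (60, -10, -0.14).
Determinant of the coordinate differences = 35·(-10) − 60·(-215) = 12550.
∂h/∂x = [(+0.62)·(-10) − (-0.14)·(-215)] / 12550 = -0.002892
∂h/∂y = [35·(-0.14) − 60·(+0.62)] / 12550 = -0.003355
|∇h| = √(-0.002892² + -0.003355²) = 0.004429

0.00443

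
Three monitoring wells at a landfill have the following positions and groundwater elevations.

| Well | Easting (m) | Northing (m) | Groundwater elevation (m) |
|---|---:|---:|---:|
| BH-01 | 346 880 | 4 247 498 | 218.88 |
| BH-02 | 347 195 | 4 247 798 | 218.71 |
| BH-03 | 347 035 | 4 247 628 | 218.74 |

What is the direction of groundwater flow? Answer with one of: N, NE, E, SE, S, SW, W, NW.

SE

Differences from BH-01: to BH-02 (Δx, Δy, Δh) = (315, 300, -0.17); to BH-03 = (155, 130, -0.14).
Solve a·Δx + b·Δy = Δh: det = 315·130 − 155·300 = -5550.
∂h/∂x = [(-0.17)·130 − (-0.14)·300] / -5550 = -0.003586
∂h/∂y = [315·(-0.14) − 155·(-0.17)] / -5550 = +0.003198
Flow = −∇h = (+0.003586 east, -0.003198 north), which points southeast.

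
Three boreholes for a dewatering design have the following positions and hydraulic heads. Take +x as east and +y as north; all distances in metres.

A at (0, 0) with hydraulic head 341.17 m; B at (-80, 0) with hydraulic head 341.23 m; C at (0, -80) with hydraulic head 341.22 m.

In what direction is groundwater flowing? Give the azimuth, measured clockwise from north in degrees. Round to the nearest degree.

050°

∂h/∂x = (341.23 − 341.17) / (-80 − 0) = -0.0007500
∂h/∂y = (341.22 − 341.17) / (-80 − 0) = -0.0006250
Flow direction (−∇h) has components (+0.0007500 E, +0.0006250 N).
Azimuth = atan2(E, N) = atan2(+0.0007500, +0.0006250) = 50.2° ≈ 050°.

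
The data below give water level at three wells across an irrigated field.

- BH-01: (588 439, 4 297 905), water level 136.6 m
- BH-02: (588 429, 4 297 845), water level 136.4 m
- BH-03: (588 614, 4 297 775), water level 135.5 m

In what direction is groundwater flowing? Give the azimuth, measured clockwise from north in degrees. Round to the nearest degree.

With h = a·x + b·y + c and BH-01 as origin, the differences give:
  (-10)·a + (-60)·b = -0.2
  175·a + (-130)·b = -1.1
Eliminate b (×(-130) and ×(-60), subtract): 11800·a = -40.00 → a = ∂h/∂x = -0.003390
Back-substitute: b = ∂h/∂y = +0.003898.
Flow direction (−∇h) has components (+0.003390 E, -0.003898 N).
Azimuth = atan2(E, N) = atan2(+0.003390, -0.003898) = 139.0° ≈ 139°.

139°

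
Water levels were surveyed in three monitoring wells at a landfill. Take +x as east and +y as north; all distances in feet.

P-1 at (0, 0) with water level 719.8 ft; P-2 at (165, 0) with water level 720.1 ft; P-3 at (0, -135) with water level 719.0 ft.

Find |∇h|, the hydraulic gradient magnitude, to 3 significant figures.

0.00620

∂h/∂x = (720.1 − 719.8) / (165 − 0) = +0.001818
∂h/∂y = (719.0 − 719.8) / (-135 − 0) = +0.005926
|∇h| = √(0.001818² + 0.005926²) = 0.006199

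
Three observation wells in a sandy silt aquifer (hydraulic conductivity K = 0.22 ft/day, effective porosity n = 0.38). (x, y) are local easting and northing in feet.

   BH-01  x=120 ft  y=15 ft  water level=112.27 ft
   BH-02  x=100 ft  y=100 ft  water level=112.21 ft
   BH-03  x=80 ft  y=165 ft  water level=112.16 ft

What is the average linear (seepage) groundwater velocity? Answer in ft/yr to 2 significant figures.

Three-point gradient (reference BH-01): Δ to BH-02 = (-20, 85, -0.06), Δ to BH-03 = (-40, 150, -0.11).
∂h/∂x = +0.0008750, ∂h/∂y = -0.0005000 (det = 400).
|∇h| = √(0.0008750² + -0.0005000²) = 0.001008
Seepage velocity v = K·i/n = 0.22 × 0.001008 / 0.38 = 0.0005836 ft/day = 0.2132 ft/yr.

0.21 ft/yr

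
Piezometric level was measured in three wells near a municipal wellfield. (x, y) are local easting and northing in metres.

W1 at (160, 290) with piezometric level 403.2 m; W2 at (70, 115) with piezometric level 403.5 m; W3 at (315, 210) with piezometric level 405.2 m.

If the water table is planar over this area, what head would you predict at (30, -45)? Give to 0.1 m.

404.2 m

With h = a·x + b·y + c and W1 as origin, the differences give:
  (-90)·a + (-175)·b = +0.3
  155·a + (-80)·b = +2.0
Eliminate b (×(-80) and ×(-175), subtract): 34325·a = 326.00 → a = ∂h/∂x = +0.009497
Back-substitute: b = ∂h/∂y = -0.006599.
h(30, -45) = 403.2 + (+0.009497)·(-130) + (-0.006599)·(-335) = 403.2 -1.235 +2.211 = 404.176 m.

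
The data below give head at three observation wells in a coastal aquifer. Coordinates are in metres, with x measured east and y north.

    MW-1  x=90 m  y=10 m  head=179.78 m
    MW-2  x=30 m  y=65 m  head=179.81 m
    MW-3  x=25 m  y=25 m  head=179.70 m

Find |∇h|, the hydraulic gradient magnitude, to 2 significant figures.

With h = a·x + b·y + c and MW-1 as origin, the differences give:
  (-60)·a + 55·b = +0.03
  (-65)·a + 15·b = -0.08
Eliminate b (×15 and ×55, subtract): 2675·a = 4.850 → a = ∂h/∂x = +0.001813
Back-substitute: b = ∂h/∂y = +0.002523.
|∇h| = √(0.001813² + 0.002523²) = 0.003107

0.0031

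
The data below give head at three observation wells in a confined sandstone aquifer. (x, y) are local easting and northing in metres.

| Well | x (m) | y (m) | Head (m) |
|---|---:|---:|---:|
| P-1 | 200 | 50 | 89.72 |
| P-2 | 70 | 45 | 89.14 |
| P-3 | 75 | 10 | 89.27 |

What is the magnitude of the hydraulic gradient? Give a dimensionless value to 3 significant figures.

0.00551

Differences from P-1: to P-2 (Δx, Δy, Δh) = (-130, -5, -0.58); to P-3 = (-125, -40, -0.45).
Determinant of the coordinate differences = (-130)·(-40) − (-125)·(-5) = 4575.
∂h/∂x = [(-0.58)·(-40) − (-0.45)·(-5)] / 4575 = +0.004579
∂h/∂y = [(-130)·(-0.45) − (-125)·(-0.58)] / 4575 = -0.003060
|∇h| = √(0.004579² + -0.003060²) = 0.005507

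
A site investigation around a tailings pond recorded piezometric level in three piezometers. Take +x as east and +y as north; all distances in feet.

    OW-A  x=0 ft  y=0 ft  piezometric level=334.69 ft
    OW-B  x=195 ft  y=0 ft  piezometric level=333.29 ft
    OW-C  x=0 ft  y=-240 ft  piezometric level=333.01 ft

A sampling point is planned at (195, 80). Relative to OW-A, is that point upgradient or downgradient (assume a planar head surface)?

downgradient

∂h/∂x = (333.29 − 334.69) / (195 − 0) = -0.007179
∂h/∂y = (333.01 − 334.69) / (-240 − 0) = +0.007000
Head at (195, 80) = 334.69 + (-0.007179)·(195) + (+0.007000)·(80) = 333.85 ft.
That is lower than the 334.69 ft at OW-A, so the point is downgradient.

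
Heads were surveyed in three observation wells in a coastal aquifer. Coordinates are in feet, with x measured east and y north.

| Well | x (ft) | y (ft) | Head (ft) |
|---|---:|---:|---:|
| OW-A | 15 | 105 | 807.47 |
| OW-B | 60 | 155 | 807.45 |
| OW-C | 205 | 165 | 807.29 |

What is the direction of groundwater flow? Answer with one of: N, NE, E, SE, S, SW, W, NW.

SE

Taking OW-A as reference: OW-B−OW-A = (45, 50, -0.02); OW-C−OW-A = (190, 60, -0.18).
Solve a·Δx + b·Δy = Δh: det = 45·60 − 190·50 = -6800.
∂h/∂x = [(-0.02)·60 − (-0.18)·50] / -6800 = -0.001147
∂h/∂y = [45·(-0.18) − 190·(-0.02)] / -6800 = +0.0006324
Flow = −∇h = (+0.001147 east, -0.0006324 north), which points southeast.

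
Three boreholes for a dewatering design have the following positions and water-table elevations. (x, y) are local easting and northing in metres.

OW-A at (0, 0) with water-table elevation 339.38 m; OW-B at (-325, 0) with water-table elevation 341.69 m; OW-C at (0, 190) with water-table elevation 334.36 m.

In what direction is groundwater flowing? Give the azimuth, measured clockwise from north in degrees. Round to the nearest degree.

∂h/∂x = (341.69 − 339.38) / (-325 − 0) = -0.007108
∂h/∂y = (334.36 − 339.38) / (190 − 0) = -0.02642
Flow direction (−∇h) has components (+0.007108 E, +0.02642 N).
Azimuth = atan2(E, N) = atan2(+0.007108, +0.02642) = 15.1° ≈ 015°.

015°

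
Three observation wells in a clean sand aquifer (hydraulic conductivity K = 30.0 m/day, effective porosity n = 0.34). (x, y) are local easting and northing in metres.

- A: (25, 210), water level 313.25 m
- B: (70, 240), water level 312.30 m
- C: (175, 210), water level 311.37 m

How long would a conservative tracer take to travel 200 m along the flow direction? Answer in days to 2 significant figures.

130 days

Taking A as reference: B−A = (45, 30, -0.95); C−A = (150, 0, -1.88).
Solve a·Δx + b·Δy = Δh: det = 45·0 − 150·30 = -4500.
∂h/∂x = [(-0.95)·0 − (-1.88)·30] / -4500 = -0.01253
∂h/∂y = [45·(-1.88) − 150·(-0.95)] / -4500 = -0.01287
|∇h| = √(-0.01253² + -0.01287²) = 0.01796
Seepage velocity v = K·i/n = 30.0 × 0.01796 / 0.34 = 1.585 m/day.
t = 200 / 1.585 = 126.2 days.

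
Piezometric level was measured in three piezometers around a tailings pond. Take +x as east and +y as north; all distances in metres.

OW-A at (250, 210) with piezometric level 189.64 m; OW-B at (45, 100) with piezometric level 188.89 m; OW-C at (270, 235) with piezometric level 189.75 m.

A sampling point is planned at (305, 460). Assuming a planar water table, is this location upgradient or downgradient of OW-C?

upgradient

Differences from OW-A: to OW-B (Δx, Δy, Δh) = (-205, -110, -0.75); to OW-C = (20, 25, +0.11).
Determinant of the coordinate differences = (-205)·25 − 20·(-110) = -2925.
∂h/∂x = [(-0.75)·25 − (+0.11)·(-110)] / -2925 = +0.002274
∂h/∂y = [(-205)·(+0.11) − 20·(-0.75)] / -2925 = +0.002581
Head at (305, 460) = 189.64 + (+0.002274)·(55) + (+0.002581)·(250) = 190.41 m.
That is higher than the 189.75 m at OW-C, so the point is upgradient.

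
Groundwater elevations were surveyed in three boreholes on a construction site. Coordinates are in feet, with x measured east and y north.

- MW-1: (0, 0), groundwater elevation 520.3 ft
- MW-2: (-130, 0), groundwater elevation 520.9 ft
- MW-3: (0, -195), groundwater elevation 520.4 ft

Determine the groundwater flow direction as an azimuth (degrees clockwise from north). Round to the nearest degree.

084°

∂h/∂x = (520.9 − 520.3) / (-130 − 0) = -0.004615
∂h/∂y = (520.4 − 520.3) / (-195 − 0) = -0.0005128
Flow direction (−∇h) has components (+0.004615 E, +0.0005128 N).
Azimuth = atan2(E, N) = atan2(+0.004615, +0.0005128) = 83.7° ≈ 084°.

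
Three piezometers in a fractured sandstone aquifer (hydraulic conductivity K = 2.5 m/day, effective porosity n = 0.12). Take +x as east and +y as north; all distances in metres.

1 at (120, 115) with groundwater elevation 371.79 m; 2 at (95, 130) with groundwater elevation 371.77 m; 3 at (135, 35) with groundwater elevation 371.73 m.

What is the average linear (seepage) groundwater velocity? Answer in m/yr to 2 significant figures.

13 m/yr

With h = a·x + b·y + c and 1 as origin, the differences give:
  (-25)·a + 15·b = -0.02
  15·a + (-80)·b = -0.06
Eliminate b (×(-80) and ×15, subtract): 1775·a = 2.500 → a = ∂h/∂x = +0.001408
Back-substitute: b = ∂h/∂y = +0.001014.
|∇h| = √(0.001408² + 0.001014²) = 0.001735
Seepage velocity v = K·i/n = 2.5 × 0.001735 / 0.12 = 0.03615 m/day = 13.2 m/yr.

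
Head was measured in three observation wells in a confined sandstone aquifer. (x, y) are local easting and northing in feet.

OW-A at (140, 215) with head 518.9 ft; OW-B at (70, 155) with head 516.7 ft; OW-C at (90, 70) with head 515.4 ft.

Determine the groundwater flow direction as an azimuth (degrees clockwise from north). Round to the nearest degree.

Taking OW-A as reference: OW-B−OW-A = (-70, -60, -2.2); OW-C−OW-A = (-50, -145, -3.5).
Solve a·Δx + b·Δy = Δh: det = (-70)·(-145) − (-50)·(-60) = 7150.
∂h/∂x = [(-2.2)·(-145) − (-3.5)·(-60)] / 7150 = +0.01524
∂h/∂y = [(-70)·(-3.5) − (-50)·(-2.2)] / 7150 = +0.01888
Flow direction (−∇h) has components (-0.01524 E, -0.01888 N).
Azimuth = atan2(E, N) = atan2(-0.01524, -0.01888) = 218.9° ≈ 219°.

219°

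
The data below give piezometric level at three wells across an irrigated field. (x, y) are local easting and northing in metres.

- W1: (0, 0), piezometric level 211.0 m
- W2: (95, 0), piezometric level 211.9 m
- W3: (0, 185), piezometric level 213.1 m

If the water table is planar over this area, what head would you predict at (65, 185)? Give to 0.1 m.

213.7 m

∂h/∂x = (211.9 − 211.0) / (95 − 0) = +0.009474
∂h/∂y = (213.1 − 211.0) / (185 − 0) = +0.01135
h(65, 185) = 211.0 + (+0.009474)·(65) + (+0.01135)·(185) = 211.0 +0.616 +2.100 = 213.716 m.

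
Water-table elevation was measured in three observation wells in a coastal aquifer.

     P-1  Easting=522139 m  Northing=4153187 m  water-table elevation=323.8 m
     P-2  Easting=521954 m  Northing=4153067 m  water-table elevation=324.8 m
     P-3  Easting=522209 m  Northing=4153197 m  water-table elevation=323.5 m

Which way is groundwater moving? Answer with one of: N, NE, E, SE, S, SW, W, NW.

Taking P-1 as reference: P-2−P-1 = (-185, -120, +1.0); P-3−P-1 = (70, 10, -0.3).
Determinant of the coordinate differences = (-185)·10 − 70·(-120) = 6550.
∂h/∂x = [(+1.0)·10 − (-0.3)·(-120)] / 6550 = -0.003969
∂h/∂y = [(-185)·(-0.3) − 70·(+1.0)] / 6550 = -0.002214
Flow = −∇h = (+0.003969 east, +0.002214 north), which points northeast.

NE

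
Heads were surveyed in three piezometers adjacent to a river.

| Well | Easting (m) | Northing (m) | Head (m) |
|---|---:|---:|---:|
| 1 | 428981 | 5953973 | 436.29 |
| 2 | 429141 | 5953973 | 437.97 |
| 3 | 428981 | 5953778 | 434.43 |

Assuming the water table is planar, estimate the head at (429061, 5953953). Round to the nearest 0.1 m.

436.9 m

∂h/∂x = (437.97 − 436.29) / (429141 − 428981) = +0.01050
∂h/∂y = (434.43 − 436.29) / (5953778 − 5953973) = +0.009538
h(429061, 5953953) = 436.29 + (+0.01050)·(80) + (+0.009538)·(-20) = 436.29 +0.840 -0.191 = 436.939 m.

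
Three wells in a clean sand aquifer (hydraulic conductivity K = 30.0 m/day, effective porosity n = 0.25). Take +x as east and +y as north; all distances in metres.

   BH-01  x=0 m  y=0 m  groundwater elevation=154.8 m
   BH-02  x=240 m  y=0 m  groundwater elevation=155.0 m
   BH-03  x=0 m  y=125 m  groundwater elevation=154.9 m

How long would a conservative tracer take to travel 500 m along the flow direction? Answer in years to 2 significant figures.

9.9 years

∂h/∂x = (155.0 − 154.8) / (240 − 0) = +0.0008333
∂h/∂y = (154.9 − 154.8) / (125 − 0) = +0.0008000
|∇h| = √(0.0008333² + 0.0008000²) = 0.001155
Seepage velocity v = K·i/n = 30.0 × 0.001155 / 0.25 = 0.1386 m/day.
t = 500 / 0.1386 = 3608 days = 9.88 years.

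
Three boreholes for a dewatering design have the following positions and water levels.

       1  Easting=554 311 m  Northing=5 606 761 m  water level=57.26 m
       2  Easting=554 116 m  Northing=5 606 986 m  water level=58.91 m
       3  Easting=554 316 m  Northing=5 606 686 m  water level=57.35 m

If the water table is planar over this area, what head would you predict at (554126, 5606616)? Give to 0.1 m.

59.5 m

Differences from 1: to 2 (Δx, Δy, Δh) = (-195, 225, +1.65); to 3 = (5, -75, +0.09).
Determinant of the coordinate differences = (-195)·(-75) − 5·225 = 13500.
∂h/∂x = [(+1.65)·(-75) − (+0.09)·225] / 13500 = -0.01067
∂h/∂y = [(-195)·(+0.09) − 5·(+1.65)] / 13500 = -0.001911
h(554126, 5606616) = 57.26 + (-0.01067)·(-185) + (-0.001911)·(-145) = 57.26 +1.973 +0.277 = 59.510 m.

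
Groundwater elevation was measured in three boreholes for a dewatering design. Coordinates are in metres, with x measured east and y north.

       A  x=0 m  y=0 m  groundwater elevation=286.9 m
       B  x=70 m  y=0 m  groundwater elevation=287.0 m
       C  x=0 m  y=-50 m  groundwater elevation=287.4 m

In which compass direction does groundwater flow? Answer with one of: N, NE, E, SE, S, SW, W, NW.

N

∂h/∂x = (287.0 − 286.9) / (70 − 0) = +0.001429
∂h/∂y = (287.4 − 286.9) / (-50 − 0) = -0.01000
Flow = −∇h = (-0.001429 east, +0.01000 north), which points north.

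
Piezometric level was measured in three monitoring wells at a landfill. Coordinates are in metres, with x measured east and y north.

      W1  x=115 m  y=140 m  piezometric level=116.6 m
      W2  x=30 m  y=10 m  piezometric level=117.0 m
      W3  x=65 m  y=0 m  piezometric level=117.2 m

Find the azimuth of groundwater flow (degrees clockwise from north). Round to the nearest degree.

325°

Three-point gradient (reference W1): Δ to W2 = (-85, -130, +0.4), Δ to W3 = (-50, -140, +0.6).
∂h/∂x = +0.004074, ∂h/∂y = -0.005741 (det = 5400).
Flow direction (−∇h) has components (-0.004074 E, +0.005741 N).
Azimuth = atan2(E, N) = atan2(-0.004074, +0.005741) = 324.6° ≈ 325°.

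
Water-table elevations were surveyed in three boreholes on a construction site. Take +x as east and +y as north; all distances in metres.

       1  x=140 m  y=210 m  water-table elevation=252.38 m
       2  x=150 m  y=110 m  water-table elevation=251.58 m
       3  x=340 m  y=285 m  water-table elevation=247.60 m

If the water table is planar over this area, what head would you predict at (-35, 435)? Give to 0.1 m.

With h = a·x + b·y + c and 1 as origin, the differences give:
  10·a + (-100)·b = -0.80
  200·a + 75·b = -4.78
Eliminate b (×75 and ×(-100), subtract): 20750·a = -538.000 → a = ∂h/∂x = -0.02593
Back-substitute: b = ∂h/∂y = +0.005407.
h(-35, 435) = 252.38 + (-0.02593)·(-175) + (+0.005407)·(225) = 252.38 +4.537 +1.217 = 258.134 m.

258.1 m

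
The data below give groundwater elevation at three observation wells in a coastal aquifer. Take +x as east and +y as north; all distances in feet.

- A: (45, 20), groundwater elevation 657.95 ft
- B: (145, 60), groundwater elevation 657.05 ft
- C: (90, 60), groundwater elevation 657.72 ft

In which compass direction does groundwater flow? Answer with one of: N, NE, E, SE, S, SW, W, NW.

SE

Differences from A: to B (Δx, Δy, Δh) = (100, 40, -0.90); to C = (45, 40, -0.23).
Solve a·Δx + b·Δy = Δh: det = 100·40 − 45·40 = 2200.
∂h/∂x = [(-0.90)·40 − (-0.23)·40] / 2200 = -0.01218
∂h/∂y = [100·(-0.23) − 45·(-0.90)] / 2200 = +0.007955
Flow = −∇h = (+0.01218 east, -0.007955 north), which points southeast.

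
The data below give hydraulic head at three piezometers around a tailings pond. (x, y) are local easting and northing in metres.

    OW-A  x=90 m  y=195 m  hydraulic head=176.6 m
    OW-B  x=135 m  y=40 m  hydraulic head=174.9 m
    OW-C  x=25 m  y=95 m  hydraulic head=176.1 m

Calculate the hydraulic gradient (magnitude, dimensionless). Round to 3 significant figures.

0.0111

Differences from OW-A: to OW-B (Δx, Δy, Δh) = (45, -155, -1.7); to OW-C = (-65, -100, -0.5).
Determinant of the coordinate differences = 45·(-100) − (-65)·(-155) = -14575.
∂h/∂x = [(-1.7)·(-100) − (-0.5)·(-155)] / -14575 = -0.006346
∂h/∂y = [45·(-0.5) − (-65)·(-1.7)] / -14575 = +0.009125
|∇h| = √(-0.006346² + 0.009125²) = 0.01111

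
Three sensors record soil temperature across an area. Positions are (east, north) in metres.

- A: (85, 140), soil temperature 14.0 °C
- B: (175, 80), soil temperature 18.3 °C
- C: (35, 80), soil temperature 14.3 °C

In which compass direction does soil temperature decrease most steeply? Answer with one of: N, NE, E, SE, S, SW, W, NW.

Differences from A: to B (Δx, Δy, Δh) = (90, -60, +4.3); to C = (-50, -60, +0.3).
Determinant of the coordinate differences = 90·(-60) − (-50)·(-60) = -8400.
∂T/∂x = [(+4.3)·(-60) − (+0.3)·(-60)] / -8400 = +0.02857
∂T/∂y = [90·(+0.3) − (-50)·(+4.3)] / -8400 = -0.02881
Steepest decrease is along −∇f = (-0.02857 E, +0.02881 N) → northwest.

NW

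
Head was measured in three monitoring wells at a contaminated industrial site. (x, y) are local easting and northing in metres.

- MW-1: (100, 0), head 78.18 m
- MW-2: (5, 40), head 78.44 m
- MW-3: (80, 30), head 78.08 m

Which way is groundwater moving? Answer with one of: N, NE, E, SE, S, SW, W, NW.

NE

With h = a·x + b·y + c and MW-1 as origin, the differences give:
  (-95)·a + 40·b = +0.26
  (-20)·a + 30·b = -0.10
Eliminate b (×30 and ×40, subtract): -2050·a = 11.800 → a = ∂h/∂x = -0.005756
Back-substitute: b = ∂h/∂y = -0.007171.
Flow = −∇h = (+0.005756 east, +0.007171 north), which points northeast.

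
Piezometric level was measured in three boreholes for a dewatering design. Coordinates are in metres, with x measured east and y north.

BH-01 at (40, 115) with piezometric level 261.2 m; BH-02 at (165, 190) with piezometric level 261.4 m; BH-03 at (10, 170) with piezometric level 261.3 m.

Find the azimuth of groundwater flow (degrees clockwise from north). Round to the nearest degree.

Taking BH-01 as reference: BH-02−BH-01 = (125, 75, +0.2); BH-03−BH-01 = (-30, 55, +0.1).
Solve a·Δx + b·Δy = Δh: det = 125·55 − (-30)·75 = 9125.
∂h/∂x = [(+0.2)·55 − (+0.1)·75] / 9125 = +0.0003836
∂h/∂y = [125·(+0.1) − (-30)·(+0.2)] / 9125 = +0.002027
Flow direction (−∇h) has components (-0.0003836 E, -0.002027 N).
Azimuth = atan2(E, N) = atan2(-0.0003836, -0.002027) = 190.7° ≈ 191°.

191°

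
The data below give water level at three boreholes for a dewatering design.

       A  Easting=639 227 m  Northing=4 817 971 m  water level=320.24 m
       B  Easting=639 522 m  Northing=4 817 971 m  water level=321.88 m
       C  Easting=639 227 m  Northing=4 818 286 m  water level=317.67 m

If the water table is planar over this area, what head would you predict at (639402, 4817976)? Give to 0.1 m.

∂h/∂x = (321.88 − 320.24) / (639522 − 639227) = +0.005559
∂h/∂y = (317.67 − 320.24) / (4818286 − 4817971) = -0.008159
h(639402, 4817976) = 320.24 + (+0.005559)·(175) + (-0.008159)·(5) = 320.24 +0.973 -0.041 = 321.172 m.

321.2 m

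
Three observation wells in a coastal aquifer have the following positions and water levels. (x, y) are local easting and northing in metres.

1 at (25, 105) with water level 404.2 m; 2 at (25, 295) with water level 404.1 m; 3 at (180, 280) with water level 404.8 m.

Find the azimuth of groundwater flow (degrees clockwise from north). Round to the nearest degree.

277°

With h = a·x + b·y + c and 1 as origin, the differences give:
  0·a + 190·b = -0.1
  155·a + 175·b = +0.6
Eliminate b (×175 and ×190, subtract): -29450·a = -131.50 → a = ∂h/∂x = +0.004465
Back-substitute: b = ∂h/∂y = -0.0005263.
Flow direction (−∇h) has components (-0.004465 E, +0.0005263 N).
Azimuth = atan2(E, N) = atan2(-0.004465, +0.0005263) = 276.7° ≈ 277°.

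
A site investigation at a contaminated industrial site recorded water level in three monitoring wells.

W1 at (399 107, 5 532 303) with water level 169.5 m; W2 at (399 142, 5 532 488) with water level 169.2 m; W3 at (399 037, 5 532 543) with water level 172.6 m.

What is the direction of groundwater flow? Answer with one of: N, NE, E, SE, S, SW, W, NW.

E

Differences from W1: to W2 (Δx, Δy, Δh) = (35, 185, -0.3); to W3 = (-70, 240, +3.1).
Determinant of the coordinate differences = 35·240 − (-70)·185 = 21350.
∂h/∂x = [(-0.3)·240 − (+3.1)·185] / 21350 = -0.03023
∂h/∂y = [35·(+3.1) − (-70)·(-0.3)] / 21350 = +0.004098
Flow = −∇h = (+0.03023 east, -0.004098 north), which points east.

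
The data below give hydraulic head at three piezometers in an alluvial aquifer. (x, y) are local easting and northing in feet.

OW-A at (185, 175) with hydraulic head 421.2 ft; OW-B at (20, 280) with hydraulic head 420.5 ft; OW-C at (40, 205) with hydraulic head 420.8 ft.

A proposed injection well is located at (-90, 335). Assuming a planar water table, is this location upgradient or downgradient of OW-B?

downgradient

With h = a·x + b·y + c and OW-A as origin, the differences give:
  (-165)·a + 105·b = -0.7
  (-145)·a + 30·b = -0.4
Eliminate b (×30 and ×105, subtract): 10275·a = 21.00 → a = ∂h/∂x = +0.002044
Back-substitute: b = ∂h/∂y = -0.003455.
Head at (-90, 335) = 421.2 + (+0.002044)·(-275) + (-0.003455)·(160) = 420.09 ft.
That is lower than the 420.5 ft at OW-B, so the point is downgradient.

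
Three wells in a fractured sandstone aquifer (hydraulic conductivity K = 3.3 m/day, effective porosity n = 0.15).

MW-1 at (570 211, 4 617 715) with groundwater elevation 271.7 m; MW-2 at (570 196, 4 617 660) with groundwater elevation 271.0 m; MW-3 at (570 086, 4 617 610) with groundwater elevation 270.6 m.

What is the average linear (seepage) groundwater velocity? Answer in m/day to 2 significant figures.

0.30 m/day

Differences from MW-1: to MW-2 (Δx, Δy, Δh) = (-15, -55, -0.7); to MW-3 = (-125, -105, -1.1).
Solve a·Δx + b·Δy = Δh: det = (-15)·(-105) − (-125)·(-55) = -5300.
∂h/∂x = [(-0.7)·(-105) − (-1.1)·(-55)] / -5300 = -0.002453
∂h/∂y = [(-15)·(-1.1) − (-125)·(-0.7)] / -5300 = +0.01340
|∇h| = √(-0.002453² + 0.01340²) = 0.01362
Seepage velocity v = K·i/n = 3.3 × 0.01362 / 0.15 = 0.2996 m/day.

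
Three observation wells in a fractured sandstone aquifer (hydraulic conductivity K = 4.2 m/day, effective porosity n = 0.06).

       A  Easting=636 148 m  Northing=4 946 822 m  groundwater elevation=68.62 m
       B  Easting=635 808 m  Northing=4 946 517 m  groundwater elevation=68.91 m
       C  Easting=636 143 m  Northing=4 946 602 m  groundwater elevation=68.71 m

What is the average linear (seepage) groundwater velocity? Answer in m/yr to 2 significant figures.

16 m/yr

Taking A as reference: B−A = (-340, -305, +0.29); C−A = (-5, -220, +0.09).
Solve a·Δx + b·Δy = Δh: det = (-340)·(-220) − (-5)·(-305) = 73275.
∂h/∂x = [(+0.29)·(-220) − (+0.09)·(-305)] / 73275 = -0.0004961
∂h/∂y = [(-340)·(+0.09) − (-5)·(+0.29)] / 73275 = -0.0003978
|∇h| = √(-0.0004961² + -0.0003978²) = 0.0006359
Seepage velocity v = K·i/n = 4.2 × 0.0006359 / 0.06 = 0.04451 m/day = 16.26 m/yr.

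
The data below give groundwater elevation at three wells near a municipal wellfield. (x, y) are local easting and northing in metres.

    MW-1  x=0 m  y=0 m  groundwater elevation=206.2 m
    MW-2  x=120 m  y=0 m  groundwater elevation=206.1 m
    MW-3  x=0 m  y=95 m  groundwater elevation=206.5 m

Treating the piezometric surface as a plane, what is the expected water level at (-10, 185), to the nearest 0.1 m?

206.8 m

∂h/∂x = (206.1 − 206.2) / (120 − 0) = -0.0008333
∂h/∂y = (206.5 − 206.2) / (95 − 0) = +0.003158
h(-10, 185) = 206.2 + (-0.0008333)·(-10) + (+0.003158)·(185) = 206.2 +0.008 +0.584 = 206.793 m.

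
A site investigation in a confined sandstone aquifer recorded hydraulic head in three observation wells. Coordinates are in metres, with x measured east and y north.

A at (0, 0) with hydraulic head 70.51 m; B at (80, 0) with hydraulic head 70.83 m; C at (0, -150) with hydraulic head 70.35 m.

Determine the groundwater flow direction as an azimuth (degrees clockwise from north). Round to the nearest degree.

∂h/∂x = (70.83 − 70.51) / (80 − 0) = +0.004000
∂h/∂y = (70.35 − 70.51) / (-150 − 0) = +0.001067
Flow direction (−∇h) has components (-0.004000 E, -0.001067 N).
Azimuth = atan2(E, N) = atan2(-0.004000, -0.001067) = 255.1° ≈ 255°.

255°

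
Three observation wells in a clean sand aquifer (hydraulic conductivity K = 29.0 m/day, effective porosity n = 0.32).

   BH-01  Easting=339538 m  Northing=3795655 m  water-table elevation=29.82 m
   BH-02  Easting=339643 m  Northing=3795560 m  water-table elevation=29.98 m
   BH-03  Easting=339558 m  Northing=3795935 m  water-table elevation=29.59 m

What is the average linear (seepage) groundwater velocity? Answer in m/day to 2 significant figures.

0.10 m/day

Differences from BH-01: to BH-02 (Δx, Δy, Δh) = (105, -95, +0.16); to BH-03 = (20, 280, -0.23).
Determinant of the coordinate differences = 105·280 − 20·(-95) = 31300.
∂h/∂x = [(+0.16)·280 − (-0.23)·(-95)] / 31300 = +0.0007332
∂h/∂y = [105·(-0.23) − 20·(+0.16)] / 31300 = -0.0008738
|∇h| = √(0.0007332² + -0.0008738²) = 0.001141
Seepage velocity v = K·i/n = 29.0 × 0.001141 / 0.32 = 0.1034 m/day.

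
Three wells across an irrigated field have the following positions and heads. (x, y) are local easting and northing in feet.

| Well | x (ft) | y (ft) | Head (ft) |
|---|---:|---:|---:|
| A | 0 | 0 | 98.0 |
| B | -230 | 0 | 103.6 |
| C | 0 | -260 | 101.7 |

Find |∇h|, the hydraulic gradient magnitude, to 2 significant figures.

∂h/∂x = (103.6 − 98.0) / (-230 − 0) = -0.02435
∂h/∂y = (101.7 − 98.0) / (-260 − 0) = -0.01423
|∇h| = √(-0.02435² + -0.01423²) = 0.0282

0.028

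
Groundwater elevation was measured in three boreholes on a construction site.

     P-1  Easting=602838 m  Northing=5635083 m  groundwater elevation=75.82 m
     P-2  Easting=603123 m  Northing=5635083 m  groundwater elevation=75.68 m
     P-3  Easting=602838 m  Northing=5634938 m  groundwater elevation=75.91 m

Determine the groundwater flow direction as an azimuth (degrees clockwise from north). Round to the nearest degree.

∂h/∂x = (75.68 − 75.82) / (603123 − 602838) = -0.0004912
∂h/∂y = (75.91 − 75.82) / (5634938 − 5635083) = -0.0006207
Flow direction (−∇h) has components (+0.0004912 E, +0.0006207 N).
Azimuth = atan2(E, N) = atan2(+0.0004912, +0.0006207) = 38.4° ≈ 038°.

038°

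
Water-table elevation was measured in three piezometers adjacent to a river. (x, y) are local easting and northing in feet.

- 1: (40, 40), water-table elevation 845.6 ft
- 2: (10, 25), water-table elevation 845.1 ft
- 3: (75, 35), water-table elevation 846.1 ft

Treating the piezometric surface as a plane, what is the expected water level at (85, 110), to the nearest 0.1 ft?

With h = a·x + b·y + c and 1 as origin, the differences give:
  (-30)·a + (-15)·b = -0.5
  35·a + (-5)·b = +0.5
Eliminate b (×(-5) and ×(-15), subtract): 675·a = 10.00 → a = ∂h/∂x = +0.01481
Back-substitute: b = ∂h/∂y = +0.003704.
h(85, 110) = 845.6 + (+0.01481)·(45) + (+0.003704)·(70) = 845.6 +0.667 +0.259 = 846.526 ft.

846.5 ft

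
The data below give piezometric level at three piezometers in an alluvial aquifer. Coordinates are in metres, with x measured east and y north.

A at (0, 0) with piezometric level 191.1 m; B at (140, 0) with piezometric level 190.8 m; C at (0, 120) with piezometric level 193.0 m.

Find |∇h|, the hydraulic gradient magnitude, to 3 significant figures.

∂h/∂x = (190.8 − 191.1) / (140 − 0) = -0.002143
∂h/∂y = (193.0 − 191.1) / (120 − 0) = +0.01583
|∇h| = √(-0.002143² + 0.01583²) = 0.01597

0.0160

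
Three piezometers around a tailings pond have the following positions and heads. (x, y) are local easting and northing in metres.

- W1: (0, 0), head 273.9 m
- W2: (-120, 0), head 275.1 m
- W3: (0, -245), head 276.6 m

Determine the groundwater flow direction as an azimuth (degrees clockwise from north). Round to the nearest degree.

042°

∂h/∂x = (275.1 − 273.9) / (-120 − 0) = -0.01000
∂h/∂y = (276.6 − 273.9) / (-245 − 0) = -0.01102
Flow direction (−∇h) has components (+0.01000 E, +0.01102 N).
Azimuth = atan2(E, N) = atan2(+0.01000, +0.01102) = 42.2° ≈ 042°.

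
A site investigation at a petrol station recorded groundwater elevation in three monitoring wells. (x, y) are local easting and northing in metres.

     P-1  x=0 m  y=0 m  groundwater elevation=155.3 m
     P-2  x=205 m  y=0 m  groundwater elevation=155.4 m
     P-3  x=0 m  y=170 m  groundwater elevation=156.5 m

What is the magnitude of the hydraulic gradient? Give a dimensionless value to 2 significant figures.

0.0071

∂h/∂x = (155.4 − 155.3) / (205 − 0) = +0.0004878
∂h/∂y = (156.5 − 155.3) / (170 − 0) = +0.007059
|∇h| = √(0.0004878² + 0.007059²) = 0.007076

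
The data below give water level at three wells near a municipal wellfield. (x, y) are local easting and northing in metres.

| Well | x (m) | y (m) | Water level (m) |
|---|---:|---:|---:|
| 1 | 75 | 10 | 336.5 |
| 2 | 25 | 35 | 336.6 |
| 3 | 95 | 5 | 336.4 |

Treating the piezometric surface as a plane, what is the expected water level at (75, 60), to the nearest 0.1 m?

335.9 m

With h = a·x + b·y + c and 1 as origin, the differences give:
  (-50)·a + 25·b = +0.1
  20·a + (-5)·b = -0.1
Eliminate b (×(-5) and ×25, subtract): -250·a = 2.00 → a = ∂h/∂x = -0.008000
Back-substitute: b = ∂h/∂y = -0.01200.
h(75, 60) = 336.5 + (-0.008000)·(0) + (-0.01200)·(50) = 336.5 -0.000 -0.600 = 335.900 m.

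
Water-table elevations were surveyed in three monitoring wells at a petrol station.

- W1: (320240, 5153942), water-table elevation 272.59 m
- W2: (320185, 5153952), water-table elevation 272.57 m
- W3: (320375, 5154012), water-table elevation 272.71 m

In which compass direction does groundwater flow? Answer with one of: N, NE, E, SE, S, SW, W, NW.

Three-point gradient (reference W1): Δ to W2 = (-55, 10, -0.02), Δ to W3 = (135, 70, +0.12).
∂h/∂x = +0.0005000, ∂h/∂y = +0.0007500 (det = -5200).
Flow = −∇h = (-0.0005000 east, -0.0007500 north), which points southwest.

SW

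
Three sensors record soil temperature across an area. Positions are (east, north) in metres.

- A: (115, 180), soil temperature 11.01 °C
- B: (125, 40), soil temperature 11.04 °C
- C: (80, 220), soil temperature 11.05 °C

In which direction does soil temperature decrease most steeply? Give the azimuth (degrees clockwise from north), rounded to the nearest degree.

Taking A as reference: B−A = (10, -140, +0.03); C−A = (-35, 40, +0.04).
Solve a·Δx + b·Δy = ΔT: det = 10·40 − (-35)·(-140) = -4500.
∂T/∂x = [(+0.03)·40 − (+0.04)·(-140)] / -4500 = -0.001511
∂T/∂y = [10·(+0.04) − (-35)·(+0.03)] / -4500 = -0.0003222
Steepest decrease is along −∇f: components (+0.001511 E, +0.0003222 N).
Azimuth = atan2(+0.001511, +0.0003222) = 78.0° ≈ 078°.

078°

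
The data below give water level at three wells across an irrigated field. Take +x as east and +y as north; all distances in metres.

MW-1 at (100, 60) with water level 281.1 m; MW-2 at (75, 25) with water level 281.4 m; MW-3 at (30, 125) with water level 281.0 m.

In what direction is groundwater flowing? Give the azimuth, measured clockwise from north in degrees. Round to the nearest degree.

034°

With h = a·x + b·y + c and MW-1 as origin, the differences give:
  (-25)·a + (-35)·b = +0.3
  (-70)·a + 65·b = -0.1
Eliminate b (×65 and ×(-35), subtract): -4075·a = 16.00 → a = ∂h/∂x = -0.003926
Back-substitute: b = ∂h/∂y = -0.005767.
Flow direction (−∇h) has components (+0.003926 E, +0.005767 N).
Azimuth = atan2(E, N) = atan2(+0.003926, +0.005767) = 34.2° ≈ 034°.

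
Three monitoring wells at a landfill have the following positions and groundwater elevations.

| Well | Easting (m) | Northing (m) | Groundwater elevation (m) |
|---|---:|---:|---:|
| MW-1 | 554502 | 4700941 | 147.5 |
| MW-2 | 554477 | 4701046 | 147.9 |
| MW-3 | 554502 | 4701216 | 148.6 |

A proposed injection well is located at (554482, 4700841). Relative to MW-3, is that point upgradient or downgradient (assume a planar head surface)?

With h = a·x + b·y + c and MW-1 as origin, the differences give:
  (-25)·a + 105·b = +0.4
  0·a + 275·b = +1.1
Eliminate b (×275 and ×105, subtract): -6875·a = -5.50 → a = ∂h/∂x = +0.0008000
Back-substitute: b = ∂h/∂y = +0.004000.
Head at (554482, 4700841) = 147.5 + (+0.0008000)·(-20) + (+0.004000)·(-100) = 147.08 m.
That is lower than the 148.6 m at MW-3, so the point is downgradient.

downgradient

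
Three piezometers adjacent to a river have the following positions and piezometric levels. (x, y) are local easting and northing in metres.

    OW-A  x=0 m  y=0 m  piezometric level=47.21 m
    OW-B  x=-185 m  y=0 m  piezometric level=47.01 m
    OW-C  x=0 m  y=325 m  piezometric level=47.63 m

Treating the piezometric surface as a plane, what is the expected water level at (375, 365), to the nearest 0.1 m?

48.1 m

∂h/∂x = (47.01 − 47.21) / (-185 − 0) = +0.001081
∂h/∂y = (47.63 − 47.21) / (325 − 0) = +0.001292
h(375, 365) = 47.21 + (+0.001081)·(375) + (+0.001292)·(365) = 47.21 +0.405 +0.472 = 48.087 m.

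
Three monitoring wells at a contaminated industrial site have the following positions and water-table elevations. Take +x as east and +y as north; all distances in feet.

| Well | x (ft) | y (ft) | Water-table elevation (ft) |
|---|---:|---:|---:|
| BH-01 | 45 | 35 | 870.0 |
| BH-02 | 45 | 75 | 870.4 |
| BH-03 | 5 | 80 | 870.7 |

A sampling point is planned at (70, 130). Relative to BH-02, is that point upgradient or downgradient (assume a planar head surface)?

Differences from BH-01: to BH-02 (Δx, Δy, Δh) = (0, 40, +0.4); to BH-03 = (-40, 45, +0.7).
Determinant of the coordinate differences = 0·45 − (-40)·40 = 1600.
∂h/∂x = [(+0.4)·45 − (+0.7)·40] / 1600 = -0.006250
∂h/∂y = [0·(+0.7) − (-40)·(+0.4)] / 1600 = +0.010000
Head at (70, 130) = 870.0 + (-0.006250)·(25) + (+0.010000)·(95) = 870.79 ft.
That is higher than the 870.4 ft at BH-02, so the point is upgradient.

upgradient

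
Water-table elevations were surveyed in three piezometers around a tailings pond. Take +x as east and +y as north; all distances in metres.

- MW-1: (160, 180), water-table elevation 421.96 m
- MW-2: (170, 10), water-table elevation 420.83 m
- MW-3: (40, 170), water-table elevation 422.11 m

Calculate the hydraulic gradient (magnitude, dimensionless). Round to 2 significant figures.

0.0068

Three-point gradient (reference MW-1): Δ to MW-2 = (10, -170, -1.13), Δ to MW-3 = (-120, -10, +0.15).
∂h/∂x = -0.001795, ∂h/∂y = +0.006541 (det = -20500).
|∇h| = √(-0.001795² + 0.006541²) = 0.006783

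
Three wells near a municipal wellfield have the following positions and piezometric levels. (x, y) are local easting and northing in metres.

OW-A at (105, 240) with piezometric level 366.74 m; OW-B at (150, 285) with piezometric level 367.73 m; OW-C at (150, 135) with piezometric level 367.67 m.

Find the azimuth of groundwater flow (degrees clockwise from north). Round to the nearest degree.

Taking OW-A as reference: OW-B−OW-A = (45, 45, +0.99); OW-C−OW-A = (45, -105, +0.93).
Solve a·Δx + b·Δy = Δh: det = 45·(-105) − 45·45 = -6750.
∂h/∂x = [(+0.99)·(-105) − (+0.93)·45] / -6750 = +0.02160
∂h/∂y = [45·(+0.93) − 45·(+0.99)] / -6750 = +0.0004000
Flow direction (−∇h) has components (-0.02160 E, -0.0004000 N).
Azimuth = atan2(E, N) = atan2(-0.02160, -0.0004000) = 268.9° ≈ 269°.

269°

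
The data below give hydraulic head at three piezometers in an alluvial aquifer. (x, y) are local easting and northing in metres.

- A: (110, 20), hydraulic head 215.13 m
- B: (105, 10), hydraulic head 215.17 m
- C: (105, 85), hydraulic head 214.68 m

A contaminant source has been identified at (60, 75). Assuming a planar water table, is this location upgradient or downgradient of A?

downgradient

With h = a·x + b·y + c and A as origin, the differences give:
  (-5)·a + (-10)·b = +0.04
  (-5)·a + 65·b = -0.45
Eliminate b (×65 and ×(-10), subtract): -375·a = -1.900 → a = ∂h/∂x = +0.005067
Back-substitute: b = ∂h/∂y = -0.006533.
Head at (60, 75) = 215.13 + (+0.005067)·(-50) + (-0.006533)·(55) = 214.52 m.
That is lower than the 215.13 m at A, so the point is downgradient.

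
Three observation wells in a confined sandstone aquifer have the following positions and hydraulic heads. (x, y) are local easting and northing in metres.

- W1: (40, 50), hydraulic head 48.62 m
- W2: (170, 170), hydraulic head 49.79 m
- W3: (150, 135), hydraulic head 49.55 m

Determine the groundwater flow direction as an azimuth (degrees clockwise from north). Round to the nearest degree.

237°

Three-point gradient (reference W1): Δ to W2 = (130, 120, +1.17), Δ to W3 = (110, 85, +0.93).
∂h/∂x = +0.005651, ∂h/∂y = +0.003628 (det = -2150).
Flow direction (−∇h) has components (-0.005651 E, -0.003628 N).
Azimuth = atan2(E, N) = atan2(-0.005651, -0.003628) = 237.3° ≈ 237°.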